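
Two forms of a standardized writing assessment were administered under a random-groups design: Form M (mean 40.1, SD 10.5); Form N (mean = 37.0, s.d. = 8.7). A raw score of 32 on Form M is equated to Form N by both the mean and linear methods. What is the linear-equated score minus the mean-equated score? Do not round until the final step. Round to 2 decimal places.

Mean-equated: 32 + (37.0 − 40.1) = 28.90
Linear-equated: (8.7/10.5)(32 − 40.1) + 37.0 = 30.289
Difference = 30.289 − 28.90 = 1.39

1.39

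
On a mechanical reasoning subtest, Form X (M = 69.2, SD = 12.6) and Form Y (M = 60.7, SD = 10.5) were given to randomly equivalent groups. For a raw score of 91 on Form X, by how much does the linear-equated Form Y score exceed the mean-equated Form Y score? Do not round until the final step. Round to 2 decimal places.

Mean-equated: 91 + (60.7 − 69.2) = 82.50
Linear-equated: (10.5/12.6)(91 − 69.2) + 60.7 = 78.867
Difference = 78.867 − 82.50 = -3.63

-3.63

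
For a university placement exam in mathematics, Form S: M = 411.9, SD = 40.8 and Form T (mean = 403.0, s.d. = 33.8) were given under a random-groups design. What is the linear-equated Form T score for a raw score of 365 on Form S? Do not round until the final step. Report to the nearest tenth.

364.1

Linear equating: y = (SD_Y/SD_X)(x − M_X) + M_Y
y = (33.8/40.8)(365 − 411.9) + 403.0
y = 0.828431 × -46.9 + 403.0 = -38.8534 + 403.0 = 364.1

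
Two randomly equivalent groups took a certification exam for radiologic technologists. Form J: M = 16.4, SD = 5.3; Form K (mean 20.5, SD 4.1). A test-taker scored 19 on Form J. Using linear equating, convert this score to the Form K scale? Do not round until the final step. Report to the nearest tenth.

Linear equating: y = (SD_Y/SD_X)(x − M_X) + M_Y
y = (4.1/5.3)(19 − 16.4) + 20.5
y = 0.773585 × 2.6 + 20.5 = 2.0113 + 20.5 = 22.5

22.5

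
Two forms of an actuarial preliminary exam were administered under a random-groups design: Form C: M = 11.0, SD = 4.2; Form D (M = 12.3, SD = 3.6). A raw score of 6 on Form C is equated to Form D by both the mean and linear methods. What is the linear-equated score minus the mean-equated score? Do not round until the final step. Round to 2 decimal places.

0.71

Mean-equated: 6 + (12.3 − 11.0) = 7.30
Linear-equated: (3.6/4.2)(6 − 11.0) + 12.3 = 8.014
Difference = 8.014 − 7.30 = 0.71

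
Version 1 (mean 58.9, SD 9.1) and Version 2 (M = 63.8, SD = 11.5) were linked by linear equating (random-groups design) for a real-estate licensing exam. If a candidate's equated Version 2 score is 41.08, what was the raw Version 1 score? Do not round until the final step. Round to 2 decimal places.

40.92

Invert y = (SD_Y/SD_X)(x − M_X) + M_Y:
x = (SD_X/SD_Y)(y − M_Y) + M_X = (9.1/11.5)(41.08 − 63.8) + 58.9
x = 0.791304 × -22.720 + 58.9 = 40.92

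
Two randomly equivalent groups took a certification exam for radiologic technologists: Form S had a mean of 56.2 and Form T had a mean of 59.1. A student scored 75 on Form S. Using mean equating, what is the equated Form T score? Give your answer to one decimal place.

77.9

Mean equating: y = x + (M_Y − M_X) = 75 + (59.1 − 56.2) = 77.9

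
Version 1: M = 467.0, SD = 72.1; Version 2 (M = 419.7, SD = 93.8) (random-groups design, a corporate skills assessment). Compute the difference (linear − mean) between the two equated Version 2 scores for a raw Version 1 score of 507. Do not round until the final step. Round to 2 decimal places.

12.04

Mean-equated: 507 + (419.7 − 467.0) = 459.70
Linear-equated: (93.8/72.1)(507 − 467.0) + 419.7 = 471.739
Difference = 471.739 − 459.70 = 12.04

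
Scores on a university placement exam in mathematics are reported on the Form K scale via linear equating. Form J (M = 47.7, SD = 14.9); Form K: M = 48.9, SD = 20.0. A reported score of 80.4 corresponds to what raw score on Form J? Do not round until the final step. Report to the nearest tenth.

71.2

Invert y = (SD_Y/SD_X)(x − M_X) + M_Y:
x = (SD_X/SD_Y)(y − M_Y) + M_X = (14.9/20.0)(80.4 − 48.9) + 47.7
x = 0.745000 × 31.500 + 47.7 = 71.2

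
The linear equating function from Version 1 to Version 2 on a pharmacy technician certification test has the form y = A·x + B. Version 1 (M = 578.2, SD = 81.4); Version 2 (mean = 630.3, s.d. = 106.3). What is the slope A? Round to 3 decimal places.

1.306

A = SD_Y / SD_X = 106.3 / 81.4 = 1.306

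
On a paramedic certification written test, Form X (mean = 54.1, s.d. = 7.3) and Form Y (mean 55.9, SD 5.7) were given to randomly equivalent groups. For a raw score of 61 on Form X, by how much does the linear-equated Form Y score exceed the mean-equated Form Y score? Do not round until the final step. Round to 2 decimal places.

-1.51

Mean-equated: 61 + (55.9 − 54.1) = 62.80
Linear-equated: (5.7/7.3)(61 − 54.1) + 55.9 = 61.288
Difference = 61.288 − 62.80 = -1.51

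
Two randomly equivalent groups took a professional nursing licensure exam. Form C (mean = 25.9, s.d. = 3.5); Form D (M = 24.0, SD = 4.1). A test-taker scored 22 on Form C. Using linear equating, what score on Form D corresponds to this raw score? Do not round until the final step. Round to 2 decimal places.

Linear equating: y = (SD_Y/SD_X)(x − M_X) + M_Y
y = (4.1/3.5)(22 − 25.9) + 24.0
y = 1.171429 × -3.9 + 24.0 = -4.5686 + 24.0 = 19.43

19.43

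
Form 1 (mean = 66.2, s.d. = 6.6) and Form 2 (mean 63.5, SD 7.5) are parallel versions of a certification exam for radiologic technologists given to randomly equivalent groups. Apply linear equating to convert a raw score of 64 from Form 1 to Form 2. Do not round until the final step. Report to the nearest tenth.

Linear equating: y = (SD_Y/SD_X)(x − M_X) + M_Y
y = (7.5/6.6)(64 − 66.2) + 63.5
y = 1.136364 × -2.2 + 63.5 = -2.5000 + 63.5 = 61.0

61.0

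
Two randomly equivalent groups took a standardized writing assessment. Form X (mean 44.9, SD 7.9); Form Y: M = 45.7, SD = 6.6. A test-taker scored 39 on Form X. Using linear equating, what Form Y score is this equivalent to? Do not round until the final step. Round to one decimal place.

Linear equating: y = (SD_Y/SD_X)(x − M_X) + M_Y
y = (6.6/7.9)(39 − 44.9) + 45.7
y = 0.835443 × -5.9 + 45.7 = -4.9291 + 45.7 = 40.8

40.8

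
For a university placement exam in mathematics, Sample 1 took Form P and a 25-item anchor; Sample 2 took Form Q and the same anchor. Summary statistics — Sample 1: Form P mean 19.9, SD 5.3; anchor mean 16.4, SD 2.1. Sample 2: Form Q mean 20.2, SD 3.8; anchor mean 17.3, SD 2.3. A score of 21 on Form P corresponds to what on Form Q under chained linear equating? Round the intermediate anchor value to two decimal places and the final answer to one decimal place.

19.4

Form P → anchor (Sample 1): v = (2.1/5.3)(21 − 19.9) + 16.4 = 16.84
anchor → Form Q (Sample 2): y = (3.8/2.3)(16.84 − 17.3) + 20.2 = 19.4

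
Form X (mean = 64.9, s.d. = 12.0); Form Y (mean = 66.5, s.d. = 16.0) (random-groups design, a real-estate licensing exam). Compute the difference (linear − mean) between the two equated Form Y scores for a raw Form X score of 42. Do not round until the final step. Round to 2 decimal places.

-7.63

Mean-equated: 42 + (66.5 − 64.9) = 43.60
Linear-equated: (16.0/12.0)(42 − 64.9) + 66.5 = 35.967
Difference = 35.967 − 43.60 = -7.63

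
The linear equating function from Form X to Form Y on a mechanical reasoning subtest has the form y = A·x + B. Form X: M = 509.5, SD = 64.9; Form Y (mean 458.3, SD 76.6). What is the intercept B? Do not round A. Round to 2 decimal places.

-143.05

A = SD_Y / SD_X = 76.6 / 64.9 = 1.180277
B = M_Y − A·M_X = 458.3 − 1.180277 × 509.5 = -143.05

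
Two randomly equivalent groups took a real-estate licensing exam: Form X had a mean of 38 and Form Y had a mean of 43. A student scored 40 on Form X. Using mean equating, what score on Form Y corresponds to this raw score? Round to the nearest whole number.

45

Mean equating: y = x + (M_Y − M_X) = 40 + (43 − 38) = 45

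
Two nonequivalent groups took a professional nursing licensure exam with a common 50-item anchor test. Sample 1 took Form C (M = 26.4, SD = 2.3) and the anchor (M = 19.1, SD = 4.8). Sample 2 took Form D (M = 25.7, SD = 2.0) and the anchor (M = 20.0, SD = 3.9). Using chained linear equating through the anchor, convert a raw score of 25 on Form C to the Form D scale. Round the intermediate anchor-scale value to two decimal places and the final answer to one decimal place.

Form C → anchor (Sample 1): v = (4.8/2.3)(25 − 26.4) + 19.1 = 16.18
anchor → Form D (Sample 2): y = (2.0/3.9)(16.18 − 20.0) + 25.7 = 23.7

23.7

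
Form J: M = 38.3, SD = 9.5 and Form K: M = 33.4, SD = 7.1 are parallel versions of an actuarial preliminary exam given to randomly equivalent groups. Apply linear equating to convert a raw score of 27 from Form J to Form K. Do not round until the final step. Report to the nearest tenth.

Linear equating: y = (SD_Y/SD_X)(x − M_X) + M_Y
y = (7.1/9.5)(27 − 38.3) + 33.4
y = 0.747368 × -11.3 + 33.4 = -8.4453 + 33.4 = 25.0

25.0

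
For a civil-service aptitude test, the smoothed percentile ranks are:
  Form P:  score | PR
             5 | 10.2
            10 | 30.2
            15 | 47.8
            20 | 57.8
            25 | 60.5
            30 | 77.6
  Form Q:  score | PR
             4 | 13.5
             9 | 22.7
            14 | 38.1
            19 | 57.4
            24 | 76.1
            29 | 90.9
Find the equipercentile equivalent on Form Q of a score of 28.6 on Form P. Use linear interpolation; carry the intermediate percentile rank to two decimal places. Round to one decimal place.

23.1

PR of 28.6 on Form P: 60.5 + (28.6 − 25)/(30 − 25) × (77.6 − 60.5) = 72.81
On Form Q, PR 72.81 falls between score 19 (PR 57.4) and 24 (PR 76.1).
Interpolate: 19 + (72.81 − 57.4)/(76.1 − 57.4) × (24 − 19) = 23.1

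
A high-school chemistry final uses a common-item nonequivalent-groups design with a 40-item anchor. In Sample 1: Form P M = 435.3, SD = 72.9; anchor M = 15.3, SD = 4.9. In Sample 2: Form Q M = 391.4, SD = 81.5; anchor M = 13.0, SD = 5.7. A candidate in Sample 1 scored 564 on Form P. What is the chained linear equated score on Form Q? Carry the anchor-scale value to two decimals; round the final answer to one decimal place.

548.0

Form P → anchor (Sample 1): v = (4.9/72.9)(564 − 435.3) + 15.3 = 23.95
anchor → Form Q (Sample 2): y = (81.5/5.7)(23.95 − 13.0) + 391.4 = 548.0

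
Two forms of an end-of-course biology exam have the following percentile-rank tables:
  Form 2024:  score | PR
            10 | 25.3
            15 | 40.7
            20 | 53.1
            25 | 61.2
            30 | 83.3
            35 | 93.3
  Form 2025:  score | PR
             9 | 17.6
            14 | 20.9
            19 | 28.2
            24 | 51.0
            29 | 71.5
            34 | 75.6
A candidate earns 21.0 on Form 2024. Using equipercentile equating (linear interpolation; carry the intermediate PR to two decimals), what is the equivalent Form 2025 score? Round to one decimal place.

PR of 21.0 on Form 2024: 53.1 + (21.0 − 20)/(25 − 20) × (61.2 − 53.1) = 54.72
On Form 2025, PR 54.72 falls between score 24 (PR 51.0) and 29 (PR 71.5).
Interpolate: 24 + (54.72 − 51.0)/(71.5 − 51.0) × (29 − 24) = 24.9

24.9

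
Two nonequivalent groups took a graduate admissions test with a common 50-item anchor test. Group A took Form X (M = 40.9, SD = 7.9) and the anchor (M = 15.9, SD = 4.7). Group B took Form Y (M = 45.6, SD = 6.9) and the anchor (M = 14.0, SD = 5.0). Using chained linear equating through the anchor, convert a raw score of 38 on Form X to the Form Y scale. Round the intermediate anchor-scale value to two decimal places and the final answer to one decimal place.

45.8

Form X → anchor (Group A): v = (4.7/7.9)(38 − 40.9) + 15.9 = 14.17
anchor → Form Y (Group B): y = (6.9/5.0)(14.17 − 14.0) + 45.6 = 45.8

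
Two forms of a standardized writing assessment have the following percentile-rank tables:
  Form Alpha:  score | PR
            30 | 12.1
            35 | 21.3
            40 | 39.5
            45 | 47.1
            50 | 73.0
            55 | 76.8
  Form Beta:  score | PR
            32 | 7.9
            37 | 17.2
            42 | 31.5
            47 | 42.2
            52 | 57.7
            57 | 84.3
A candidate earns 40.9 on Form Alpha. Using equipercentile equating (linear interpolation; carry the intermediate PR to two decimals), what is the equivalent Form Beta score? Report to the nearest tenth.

PR of 40.9 on Form Alpha: 39.5 + (40.9 − 40)/(45 − 40) × (47.1 − 39.5) = 40.87
On Form Beta, PR 40.87 falls between score 42 (PR 31.5) and 47 (PR 42.2).
Interpolate: 42 + (40.87 − 31.5)/(42.2 − 31.5) × (47 − 42) = 46.4

46.4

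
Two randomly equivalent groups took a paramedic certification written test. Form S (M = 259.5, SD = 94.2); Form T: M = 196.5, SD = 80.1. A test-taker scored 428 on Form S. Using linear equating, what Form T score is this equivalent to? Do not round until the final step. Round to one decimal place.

Linear equating: y = (SD_Y/SD_X)(x − M_X) + M_Y
y = (80.1/94.2)(428 − 259.5) + 196.5
y = 0.850318 × 168.5 + 196.5 = 143.2787 + 196.5 = 339.8

339.8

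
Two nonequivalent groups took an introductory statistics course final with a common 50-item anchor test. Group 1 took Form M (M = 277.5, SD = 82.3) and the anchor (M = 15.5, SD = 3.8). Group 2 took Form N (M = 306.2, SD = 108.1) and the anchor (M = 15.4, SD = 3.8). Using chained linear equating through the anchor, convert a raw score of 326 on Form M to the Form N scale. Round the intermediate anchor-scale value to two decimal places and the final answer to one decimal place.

372.8

Form M → anchor (Group 1): v = (3.8/82.3)(326 − 277.5) + 15.5 = 17.74
anchor → Form N (Group 2): y = (108.1/3.8)(17.74 − 15.4) + 306.2 = 372.8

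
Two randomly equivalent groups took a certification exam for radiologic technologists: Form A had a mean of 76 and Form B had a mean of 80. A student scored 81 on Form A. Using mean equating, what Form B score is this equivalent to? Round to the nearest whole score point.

85

Mean equating: y = x + (M_Y − M_X) = 81 + (80 − 76) = 85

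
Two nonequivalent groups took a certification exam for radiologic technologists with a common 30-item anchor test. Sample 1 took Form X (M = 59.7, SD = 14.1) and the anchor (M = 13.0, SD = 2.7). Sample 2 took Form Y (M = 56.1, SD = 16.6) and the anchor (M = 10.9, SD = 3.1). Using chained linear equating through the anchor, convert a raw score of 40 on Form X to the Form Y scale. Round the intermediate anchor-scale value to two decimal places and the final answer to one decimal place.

47.2

Form X → anchor (Sample 1): v = (2.7/14.1)(40 − 59.7) + 13.0 = 9.23
anchor → Form Y (Sample 2): y = (16.6/3.1)(9.23 − 10.9) + 56.1 = 47.2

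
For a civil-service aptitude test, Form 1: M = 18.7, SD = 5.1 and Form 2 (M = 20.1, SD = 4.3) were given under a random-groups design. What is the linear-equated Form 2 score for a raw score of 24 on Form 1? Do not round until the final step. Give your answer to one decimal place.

Linear equating: y = (SD_Y/SD_X)(x − M_X) + M_Y
y = (4.3/5.1)(24 − 18.7) + 20.1
y = 0.843137 × 5.3 + 20.1 = 4.4686 + 20.1 = 24.6

24.6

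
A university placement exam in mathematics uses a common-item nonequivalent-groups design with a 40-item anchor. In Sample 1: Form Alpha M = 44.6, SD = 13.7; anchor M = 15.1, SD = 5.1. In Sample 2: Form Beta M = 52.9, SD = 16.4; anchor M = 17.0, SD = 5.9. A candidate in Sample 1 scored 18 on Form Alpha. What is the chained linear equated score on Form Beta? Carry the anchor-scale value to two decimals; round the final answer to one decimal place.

Form Alpha → anchor (Sample 1): v = (5.1/13.7)(18 − 44.6) + 15.1 = 5.20
anchor → Form Beta (Sample 2): y = (16.4/5.9)(5.20 − 17.0) + 52.9 = 20.1

20.1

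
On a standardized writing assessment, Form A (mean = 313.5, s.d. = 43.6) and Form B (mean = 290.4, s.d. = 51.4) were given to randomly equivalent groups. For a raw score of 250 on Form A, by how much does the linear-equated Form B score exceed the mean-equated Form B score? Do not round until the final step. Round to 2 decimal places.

Mean-equated: 250 + (290.4 − 313.5) = 226.90
Linear-equated: (51.4/43.6)(250 − 313.5) + 290.4 = 215.540
Difference = 215.540 − 226.90 = -11.36

-11.36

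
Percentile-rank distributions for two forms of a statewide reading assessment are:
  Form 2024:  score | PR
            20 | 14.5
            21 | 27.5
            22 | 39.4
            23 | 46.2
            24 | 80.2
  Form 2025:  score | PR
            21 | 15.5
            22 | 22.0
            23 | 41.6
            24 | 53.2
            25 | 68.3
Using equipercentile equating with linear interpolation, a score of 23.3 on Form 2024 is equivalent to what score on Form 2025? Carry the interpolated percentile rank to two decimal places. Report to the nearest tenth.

24.2

PR of 23.3 on Form 2024: 46.2 + (23.3 − 23)/(24 − 23) × (80.2 − 46.2) = 56.40
On Form 2025, PR 56.40 falls between score 24 (PR 53.2) and 25 (PR 68.3).
Interpolate: 24 + (56.40 − 53.2)/(68.3 − 53.2) × (25 − 24) = 24.2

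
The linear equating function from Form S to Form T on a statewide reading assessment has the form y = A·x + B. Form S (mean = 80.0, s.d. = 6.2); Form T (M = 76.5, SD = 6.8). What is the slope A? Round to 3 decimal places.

1.097

A = SD_Y / SD_X = 6.8 / 6.2 = 1.097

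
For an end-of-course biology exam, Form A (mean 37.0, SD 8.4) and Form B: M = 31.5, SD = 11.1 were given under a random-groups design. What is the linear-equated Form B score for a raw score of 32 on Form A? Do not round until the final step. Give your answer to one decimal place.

24.9

Linear equating: y = (SD_Y/SD_X)(x − M_X) + M_Y
y = (11.1/8.4)(32 − 37.0) + 31.5
y = 1.321429 × -5.0 + 31.5 = -6.6071 + 31.5 = 24.9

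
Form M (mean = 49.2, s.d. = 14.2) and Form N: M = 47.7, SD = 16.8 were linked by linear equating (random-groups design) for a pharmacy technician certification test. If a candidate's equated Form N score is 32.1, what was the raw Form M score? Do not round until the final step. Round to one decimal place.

36.0

Invert y = (SD_Y/SD_X)(x − M_X) + M_Y:
x = (SD_X/SD_Y)(y − M_Y) + M_X = (14.2/16.8)(32.1 − 47.7) + 49.2
x = 0.845238 × -15.600 + 49.2 = 36.0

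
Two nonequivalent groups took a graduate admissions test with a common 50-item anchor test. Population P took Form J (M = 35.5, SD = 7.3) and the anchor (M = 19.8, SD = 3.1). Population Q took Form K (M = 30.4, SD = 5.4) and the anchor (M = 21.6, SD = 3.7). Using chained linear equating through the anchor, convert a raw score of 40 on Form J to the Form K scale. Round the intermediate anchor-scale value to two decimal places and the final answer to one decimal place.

Form J → anchor (Population P): v = (3.1/7.3)(40 − 35.5) + 19.8 = 21.71
anchor → Form K (Population Q): y = (5.4/3.7)(21.71 − 21.6) + 30.4 = 30.6

30.6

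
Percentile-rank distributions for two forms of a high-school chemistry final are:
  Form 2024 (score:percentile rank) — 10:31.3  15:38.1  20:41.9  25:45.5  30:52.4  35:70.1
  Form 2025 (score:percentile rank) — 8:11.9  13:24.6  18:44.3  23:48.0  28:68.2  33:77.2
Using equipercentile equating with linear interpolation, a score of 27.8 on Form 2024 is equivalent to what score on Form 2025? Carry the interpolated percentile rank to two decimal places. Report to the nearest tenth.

23.3

PR of 27.8 on Form 2024: 45.5 + (27.8 − 25)/(30 − 25) × (52.4 − 45.5) = 49.36
On Form 2025, PR 49.36 falls between score 23 (PR 48.0) and 28 (PR 68.2).
Interpolate: 23 + (49.36 − 48.0)/(68.2 − 48.0) × (28 − 23) = 23.3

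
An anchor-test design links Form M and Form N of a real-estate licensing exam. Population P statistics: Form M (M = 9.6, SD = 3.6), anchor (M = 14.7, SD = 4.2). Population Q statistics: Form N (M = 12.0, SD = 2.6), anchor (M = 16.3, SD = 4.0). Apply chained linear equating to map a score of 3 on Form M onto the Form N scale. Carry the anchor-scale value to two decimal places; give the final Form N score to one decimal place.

Form M → anchor (Population P): v = (4.2/3.6)(3 − 9.6) + 14.7 = 7.00
anchor → Form N (Population Q): y = (2.6/4.0)(7.00 − 16.3) + 12.0 = 6.0

6.0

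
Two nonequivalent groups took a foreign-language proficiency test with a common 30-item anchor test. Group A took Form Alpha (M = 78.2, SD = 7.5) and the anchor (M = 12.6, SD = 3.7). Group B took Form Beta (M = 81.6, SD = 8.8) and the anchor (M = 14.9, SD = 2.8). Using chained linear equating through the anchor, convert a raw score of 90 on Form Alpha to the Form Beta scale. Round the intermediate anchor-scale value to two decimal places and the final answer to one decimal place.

Form Alpha → anchor (Group A): v = (3.7/7.5)(90 − 78.2) + 12.6 = 18.42
anchor → Form Beta (Group B): y = (8.8/2.8)(18.42 − 14.9) + 81.6 = 92.7

92.7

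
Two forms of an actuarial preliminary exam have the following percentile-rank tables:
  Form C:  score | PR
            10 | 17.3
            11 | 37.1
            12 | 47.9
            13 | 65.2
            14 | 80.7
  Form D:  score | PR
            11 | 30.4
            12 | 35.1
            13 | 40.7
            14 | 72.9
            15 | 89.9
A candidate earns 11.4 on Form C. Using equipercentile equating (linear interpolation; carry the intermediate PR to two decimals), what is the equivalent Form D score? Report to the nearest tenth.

13.0

PR of 11.4 on Form C: 37.1 + (11.4 − 11)/(12 − 11) × (47.9 − 37.1) = 41.42
On Form D, PR 41.42 falls between score 13 (PR 40.7) and 14 (PR 72.9).
Interpolate: 13 + (41.42 − 40.7)/(72.9 − 40.7) × (14 − 13) = 13.0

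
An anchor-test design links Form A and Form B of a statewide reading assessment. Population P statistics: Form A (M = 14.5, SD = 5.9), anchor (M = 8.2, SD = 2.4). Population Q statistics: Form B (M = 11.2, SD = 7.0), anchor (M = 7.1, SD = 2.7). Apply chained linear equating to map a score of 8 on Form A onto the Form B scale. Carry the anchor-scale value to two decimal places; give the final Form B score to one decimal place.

Form A → anchor (Population P): v = (2.4/5.9)(8 − 14.5) + 8.2 = 5.56
anchor → Form B (Population Q): y = (7.0/2.7)(5.56 − 7.1) + 11.2 = 7.2

7.2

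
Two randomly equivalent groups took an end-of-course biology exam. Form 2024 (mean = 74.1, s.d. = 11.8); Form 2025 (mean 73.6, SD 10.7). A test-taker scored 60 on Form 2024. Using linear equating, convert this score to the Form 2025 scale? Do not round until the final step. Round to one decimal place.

60.8

Linear equating: y = (SD_Y/SD_X)(x − M_X) + M_Y
y = (10.7/11.8)(60 − 74.1) + 73.6
y = 0.906780 × -14.1 + 73.6 = -12.7856 + 73.6 = 60.8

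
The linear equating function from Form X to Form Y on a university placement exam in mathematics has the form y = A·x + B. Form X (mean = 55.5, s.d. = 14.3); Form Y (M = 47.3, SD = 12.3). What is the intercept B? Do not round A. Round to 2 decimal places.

-0.44

A = SD_Y / SD_X = 12.3 / 14.3 = 0.860140
B = M_Y − A·M_X = 47.3 − 0.860140 × 55.5 = -0.44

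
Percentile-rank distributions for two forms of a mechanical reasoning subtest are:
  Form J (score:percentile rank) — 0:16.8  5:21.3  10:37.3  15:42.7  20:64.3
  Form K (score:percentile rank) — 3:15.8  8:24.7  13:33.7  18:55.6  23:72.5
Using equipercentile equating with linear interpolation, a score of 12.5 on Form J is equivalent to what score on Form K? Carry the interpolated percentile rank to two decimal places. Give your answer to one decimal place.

14.4

PR of 12.5 on Form J: 37.3 + (12.5 − 10)/(15 − 10) × (42.7 − 37.3) = 40.00
On Form K, PR 40.00 falls between score 13 (PR 33.7) and 18 (PR 55.6).
Interpolate: 13 + (40.00 − 33.7)/(55.6 − 33.7) × (18 − 13) = 14.4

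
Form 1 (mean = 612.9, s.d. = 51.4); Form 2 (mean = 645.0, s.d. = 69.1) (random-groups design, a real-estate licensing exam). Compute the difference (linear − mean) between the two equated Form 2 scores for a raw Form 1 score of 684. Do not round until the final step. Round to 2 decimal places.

24.48

Mean-equated: 684 + (645.0 − 612.9) = 716.10
Linear-equated: (69.1/51.4)(684 − 612.9) + 645.0 = 740.584
Difference = 740.584 − 716.10 = 24.48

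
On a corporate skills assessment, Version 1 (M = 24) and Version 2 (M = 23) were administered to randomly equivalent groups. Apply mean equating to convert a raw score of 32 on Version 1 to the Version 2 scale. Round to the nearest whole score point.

31

Mean equating: y = x + (M_Y − M_X) = 32 + (23 − 24) = 31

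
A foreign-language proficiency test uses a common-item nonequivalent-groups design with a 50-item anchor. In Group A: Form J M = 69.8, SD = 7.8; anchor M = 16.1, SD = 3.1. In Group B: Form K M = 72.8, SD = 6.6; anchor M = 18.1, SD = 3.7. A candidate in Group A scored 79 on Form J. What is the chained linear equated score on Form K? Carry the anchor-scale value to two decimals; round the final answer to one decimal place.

Form J → anchor (Group A): v = (3.1/7.8)(79 − 69.8) + 16.1 = 19.76
anchor → Form K (Group B): y = (6.6/3.7)(19.76 − 18.1) + 72.8 = 75.8

75.8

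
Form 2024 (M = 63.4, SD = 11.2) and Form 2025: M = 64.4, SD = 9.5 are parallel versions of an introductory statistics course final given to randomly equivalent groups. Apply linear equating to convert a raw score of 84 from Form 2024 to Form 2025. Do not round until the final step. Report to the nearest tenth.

81.9

Linear equating: y = (SD_Y/SD_X)(x − M_X) + M_Y
y = (9.5/11.2)(84 − 63.4) + 64.4
y = 0.848214 × 20.6 + 64.4 = 17.4732 + 64.4 = 81.9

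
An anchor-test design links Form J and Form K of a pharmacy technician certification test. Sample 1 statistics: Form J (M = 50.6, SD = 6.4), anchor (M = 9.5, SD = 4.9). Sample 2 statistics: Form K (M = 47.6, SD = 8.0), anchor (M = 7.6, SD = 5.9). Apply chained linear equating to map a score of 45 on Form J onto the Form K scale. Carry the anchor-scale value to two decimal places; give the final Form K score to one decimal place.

44.4

Form J → anchor (Sample 1): v = (4.9/6.4)(45 − 50.6) + 9.5 = 5.21
anchor → Form K (Sample 2): y = (8.0/5.9)(5.21 − 7.6) + 47.6 = 44.4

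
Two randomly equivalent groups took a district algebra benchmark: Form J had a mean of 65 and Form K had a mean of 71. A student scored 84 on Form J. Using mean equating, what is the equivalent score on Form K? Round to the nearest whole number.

90

Mean equating: y = x + (M_Y − M_X) = 84 + (71 − 65) = 90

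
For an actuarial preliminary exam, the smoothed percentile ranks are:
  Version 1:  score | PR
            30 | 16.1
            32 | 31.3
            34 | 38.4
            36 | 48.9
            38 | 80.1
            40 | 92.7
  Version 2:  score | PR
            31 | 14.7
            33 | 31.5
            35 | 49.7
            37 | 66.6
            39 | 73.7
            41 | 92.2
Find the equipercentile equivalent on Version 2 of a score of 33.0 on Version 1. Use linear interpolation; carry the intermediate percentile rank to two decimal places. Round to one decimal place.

33.4

PR of 33.0 on Version 1: 31.3 + (33.0 − 32)/(34 − 32) × (38.4 − 31.3) = 34.85
On Version 2, PR 34.85 falls between score 33 (PR 31.5) and 35 (PR 49.7).
Interpolate: 33 + (34.85 − 31.5)/(49.7 − 31.5) × (35 − 33) = 33.4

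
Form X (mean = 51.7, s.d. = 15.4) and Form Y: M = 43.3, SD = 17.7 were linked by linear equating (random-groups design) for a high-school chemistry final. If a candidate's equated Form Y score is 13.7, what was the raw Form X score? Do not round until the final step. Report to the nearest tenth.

25.9

Invert y = (SD_Y/SD_X)(x − M_X) + M_Y:
x = (SD_X/SD_Y)(y − M_Y) + M_X = (15.4/17.7)(13.7 − 43.3) + 51.7
x = 0.870056 × -29.600 + 51.7 = 25.9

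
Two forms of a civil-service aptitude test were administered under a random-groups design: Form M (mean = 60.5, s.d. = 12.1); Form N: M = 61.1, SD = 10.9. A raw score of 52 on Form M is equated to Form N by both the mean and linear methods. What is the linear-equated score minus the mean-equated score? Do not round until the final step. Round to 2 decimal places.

Mean-equated: 52 + (61.1 − 60.5) = 52.60
Linear-equated: (10.9/12.1)(52 − 60.5) + 61.1 = 53.443
Difference = 53.443 − 52.60 = 0.84

0.84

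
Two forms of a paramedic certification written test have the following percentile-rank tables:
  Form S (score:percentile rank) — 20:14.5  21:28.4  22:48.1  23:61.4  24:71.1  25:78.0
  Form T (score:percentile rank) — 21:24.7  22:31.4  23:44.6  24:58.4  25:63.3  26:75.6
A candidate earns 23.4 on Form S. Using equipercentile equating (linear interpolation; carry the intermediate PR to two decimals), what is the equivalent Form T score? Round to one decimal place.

PR of 23.4 on Form S: 61.4 + (23.4 − 23)/(24 − 23) × (71.1 − 61.4) = 65.28
On Form T, PR 65.28 falls between score 25 (PR 63.3) and 26 (PR 75.6).
Interpolate: 25 + (65.28 − 63.3)/(75.6 − 63.3) × (26 − 25) = 25.2

25.2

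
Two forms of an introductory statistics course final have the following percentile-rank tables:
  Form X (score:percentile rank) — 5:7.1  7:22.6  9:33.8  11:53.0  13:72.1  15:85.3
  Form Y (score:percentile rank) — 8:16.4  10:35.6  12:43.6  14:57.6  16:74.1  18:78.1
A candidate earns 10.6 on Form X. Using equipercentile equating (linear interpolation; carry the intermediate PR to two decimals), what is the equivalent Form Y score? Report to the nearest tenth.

PR of 10.6 on Form X: 33.8 + (10.6 − 9)/(11 − 9) × (53.0 − 33.8) = 49.16
On Form Y, PR 49.16 falls between score 12 (PR 43.6) and 14 (PR 57.6).
Interpolate: 12 + (49.16 − 43.6)/(57.6 − 43.6) × (14 − 12) = 12.8

12.8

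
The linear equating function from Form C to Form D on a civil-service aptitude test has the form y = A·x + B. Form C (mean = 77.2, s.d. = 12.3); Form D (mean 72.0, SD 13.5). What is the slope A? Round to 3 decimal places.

1.098

A = SD_Y / SD_X = 13.5 / 12.3 = 1.098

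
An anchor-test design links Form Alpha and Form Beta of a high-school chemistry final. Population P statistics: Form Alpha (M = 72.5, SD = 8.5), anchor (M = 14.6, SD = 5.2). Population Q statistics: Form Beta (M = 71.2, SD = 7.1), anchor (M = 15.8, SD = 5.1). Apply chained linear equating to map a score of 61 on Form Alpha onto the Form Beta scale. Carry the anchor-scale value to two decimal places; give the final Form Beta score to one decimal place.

59.7

Form Alpha → anchor (Population P): v = (5.2/8.5)(61 − 72.5) + 14.6 = 7.56
anchor → Form Beta (Population Q): y = (7.1/5.1)(7.56 − 15.8) + 71.2 = 59.7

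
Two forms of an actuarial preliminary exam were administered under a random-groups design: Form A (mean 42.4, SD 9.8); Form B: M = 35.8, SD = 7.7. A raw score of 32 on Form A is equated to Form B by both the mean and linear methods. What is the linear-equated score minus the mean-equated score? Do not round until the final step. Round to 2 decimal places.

Mean-equated: 32 + (35.8 − 42.4) = 25.40
Linear-equated: (7.7/9.8)(32 − 42.4) + 35.8 = 27.629
Difference = 27.629 − 25.40 = 2.23

2.23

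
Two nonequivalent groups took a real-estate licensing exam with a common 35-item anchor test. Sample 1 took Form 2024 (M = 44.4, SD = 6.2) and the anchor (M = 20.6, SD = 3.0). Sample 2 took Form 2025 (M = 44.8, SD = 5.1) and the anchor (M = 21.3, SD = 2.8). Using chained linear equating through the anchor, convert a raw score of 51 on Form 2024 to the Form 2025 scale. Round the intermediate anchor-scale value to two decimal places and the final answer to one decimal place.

Form 2024 → anchor (Sample 1): v = (3.0/6.2)(51 − 44.4) + 20.6 = 23.79
anchor → Form 2025 (Sample 2): y = (5.1/2.8)(23.79 − 21.3) + 44.8 = 49.3

49.3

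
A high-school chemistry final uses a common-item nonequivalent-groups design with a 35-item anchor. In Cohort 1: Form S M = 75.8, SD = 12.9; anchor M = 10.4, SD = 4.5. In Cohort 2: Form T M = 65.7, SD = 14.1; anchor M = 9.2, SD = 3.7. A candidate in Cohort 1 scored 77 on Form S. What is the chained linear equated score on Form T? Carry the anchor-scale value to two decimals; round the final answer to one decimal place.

71.9

Form S → anchor (Cohort 1): v = (4.5/12.9)(77 − 75.8) + 10.4 = 10.82
anchor → Form T (Cohort 2): y = (14.1/3.7)(10.82 − 9.2) + 65.7 = 71.9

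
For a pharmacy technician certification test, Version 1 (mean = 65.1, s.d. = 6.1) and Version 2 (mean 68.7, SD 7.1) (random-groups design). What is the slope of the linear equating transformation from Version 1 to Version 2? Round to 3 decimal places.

A = SD_Y / SD_X = 7.1 / 6.1 = 1.164

1.164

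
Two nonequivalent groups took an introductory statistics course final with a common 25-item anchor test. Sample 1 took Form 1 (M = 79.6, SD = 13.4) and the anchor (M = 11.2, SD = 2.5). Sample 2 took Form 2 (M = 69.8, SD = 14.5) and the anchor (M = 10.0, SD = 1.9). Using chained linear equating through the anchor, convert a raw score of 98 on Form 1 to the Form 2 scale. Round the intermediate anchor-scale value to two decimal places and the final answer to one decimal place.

Form 1 → anchor (Sample 1): v = (2.5/13.4)(98 − 79.6) + 11.2 = 14.63
anchor → Form 2 (Sample 2): y = (14.5/1.9)(14.63 − 10.0) + 69.8 = 105.1

105.1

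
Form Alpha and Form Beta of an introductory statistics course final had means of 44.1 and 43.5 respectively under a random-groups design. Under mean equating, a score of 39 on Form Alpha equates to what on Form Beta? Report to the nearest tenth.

Mean equating: y = x + (M_Y − M_X) = 39 + (43.5 − 44.1) = 38.4

38.4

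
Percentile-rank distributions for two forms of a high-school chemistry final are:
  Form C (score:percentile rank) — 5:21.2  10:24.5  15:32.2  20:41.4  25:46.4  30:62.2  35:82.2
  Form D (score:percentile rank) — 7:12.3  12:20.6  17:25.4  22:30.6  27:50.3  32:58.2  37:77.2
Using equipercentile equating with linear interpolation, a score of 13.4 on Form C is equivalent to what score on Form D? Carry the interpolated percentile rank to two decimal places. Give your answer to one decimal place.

PR of 13.4 on Form C: 24.5 + (13.4 − 10)/(15 − 10) × (32.2 − 24.5) = 29.74
On Form D, PR 29.74 falls between score 17 (PR 25.4) and 22 (PR 30.6).
Interpolate: 17 + (29.74 − 25.4)/(30.6 − 25.4) × (22 − 17) = 21.2

21.2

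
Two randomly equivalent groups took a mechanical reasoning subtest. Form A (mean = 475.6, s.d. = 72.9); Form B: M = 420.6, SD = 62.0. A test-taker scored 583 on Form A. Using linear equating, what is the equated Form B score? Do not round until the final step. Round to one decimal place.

511.9

Linear equating: y = (SD_Y/SD_X)(x − M_X) + M_Y
y = (62.0/72.9)(583 − 475.6) + 420.6
y = 0.850480 × 107.4 + 420.6 = 91.3416 + 420.6 = 511.9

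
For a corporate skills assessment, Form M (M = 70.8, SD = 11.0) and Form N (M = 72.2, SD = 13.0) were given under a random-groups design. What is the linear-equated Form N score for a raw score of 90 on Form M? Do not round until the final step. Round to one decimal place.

Linear equating: y = (SD_Y/SD_X)(x − M_X) + M_Y
y = (13.0/11.0)(90 − 70.8) + 72.2
y = 1.181818 × 19.2 + 72.2 = 22.6909 + 72.2 = 94.9

94.9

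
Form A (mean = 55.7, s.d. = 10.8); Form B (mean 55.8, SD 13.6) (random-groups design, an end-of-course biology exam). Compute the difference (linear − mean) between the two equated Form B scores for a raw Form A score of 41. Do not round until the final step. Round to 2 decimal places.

Mean-equated: 41 + (55.8 − 55.7) = 41.10
Linear-equated: (13.6/10.8)(41 − 55.7) + 55.8 = 37.289
Difference = 37.289 − 41.10 = -3.81

-3.81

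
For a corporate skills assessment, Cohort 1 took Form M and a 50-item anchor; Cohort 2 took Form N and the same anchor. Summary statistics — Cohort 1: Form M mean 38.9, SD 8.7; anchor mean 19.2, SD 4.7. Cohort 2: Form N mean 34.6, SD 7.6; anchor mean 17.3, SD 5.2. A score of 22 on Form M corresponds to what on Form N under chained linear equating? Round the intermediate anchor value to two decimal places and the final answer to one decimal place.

Form M → anchor (Cohort 1): v = (4.7/8.7)(22 − 38.9) + 19.2 = 10.07
anchor → Form N (Cohort 2): y = (7.6/5.2)(10.07 − 17.3) + 34.6 = 24.0

24.0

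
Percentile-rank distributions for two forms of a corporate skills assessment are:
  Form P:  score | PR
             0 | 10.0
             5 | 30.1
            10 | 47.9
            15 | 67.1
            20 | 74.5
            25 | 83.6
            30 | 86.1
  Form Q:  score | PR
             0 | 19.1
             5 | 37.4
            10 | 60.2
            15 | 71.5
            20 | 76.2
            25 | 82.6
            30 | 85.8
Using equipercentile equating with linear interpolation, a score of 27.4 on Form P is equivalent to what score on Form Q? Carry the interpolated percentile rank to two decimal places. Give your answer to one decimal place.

PR of 27.4 on Form P: 83.6 + (27.4 − 25)/(30 − 25) × (86.1 − 83.6) = 84.80
On Form Q, PR 84.80 falls between score 25 (PR 82.6) and 30 (PR 85.8).
Interpolate: 25 + (84.80 − 82.6)/(85.8 − 82.6) × (30 − 25) = 28.4

28.4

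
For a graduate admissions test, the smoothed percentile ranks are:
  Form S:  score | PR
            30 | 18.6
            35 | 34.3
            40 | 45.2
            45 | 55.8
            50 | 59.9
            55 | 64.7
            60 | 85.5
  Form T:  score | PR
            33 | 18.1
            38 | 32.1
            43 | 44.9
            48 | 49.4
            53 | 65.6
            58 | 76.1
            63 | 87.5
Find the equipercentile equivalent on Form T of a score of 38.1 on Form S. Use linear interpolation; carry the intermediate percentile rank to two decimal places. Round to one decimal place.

41.5

PR of 38.1 on Form S: 34.3 + (38.1 − 35)/(40 − 35) × (45.2 − 34.3) = 41.06
On Form T, PR 41.06 falls between score 38 (PR 32.1) and 43 (PR 44.9).
Interpolate: 38 + (41.06 − 32.1)/(44.9 − 32.1) × (43 − 38) = 41.5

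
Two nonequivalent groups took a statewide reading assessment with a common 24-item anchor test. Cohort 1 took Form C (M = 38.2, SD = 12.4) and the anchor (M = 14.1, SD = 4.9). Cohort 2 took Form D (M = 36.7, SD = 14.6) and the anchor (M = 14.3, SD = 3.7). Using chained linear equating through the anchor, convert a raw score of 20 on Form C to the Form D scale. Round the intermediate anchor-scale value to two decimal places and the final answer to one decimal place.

7.5

Form C → anchor (Cohort 1): v = (4.9/12.4)(20 − 38.2) + 14.1 = 6.91
anchor → Form D (Cohort 2): y = (14.6/3.7)(6.91 − 14.3) + 36.7 = 7.5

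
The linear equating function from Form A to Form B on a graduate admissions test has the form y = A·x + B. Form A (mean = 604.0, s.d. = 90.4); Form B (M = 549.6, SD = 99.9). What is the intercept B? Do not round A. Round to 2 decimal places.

-117.87

A = SD_Y / SD_X = 99.9 / 90.4 = 1.105088
B = M_Y − A·M_X = 549.6 − 1.105088 × 604.0 = -117.87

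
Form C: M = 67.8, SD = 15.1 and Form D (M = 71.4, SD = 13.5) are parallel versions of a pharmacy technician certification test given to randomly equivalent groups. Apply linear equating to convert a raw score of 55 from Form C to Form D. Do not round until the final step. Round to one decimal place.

Linear equating: y = (SD_Y/SD_X)(x − M_X) + M_Y
y = (13.5/15.1)(55 − 67.8) + 71.4
y = 0.894040 × -12.8 + 71.4 = -11.4437 + 71.4 = 60.0

60.0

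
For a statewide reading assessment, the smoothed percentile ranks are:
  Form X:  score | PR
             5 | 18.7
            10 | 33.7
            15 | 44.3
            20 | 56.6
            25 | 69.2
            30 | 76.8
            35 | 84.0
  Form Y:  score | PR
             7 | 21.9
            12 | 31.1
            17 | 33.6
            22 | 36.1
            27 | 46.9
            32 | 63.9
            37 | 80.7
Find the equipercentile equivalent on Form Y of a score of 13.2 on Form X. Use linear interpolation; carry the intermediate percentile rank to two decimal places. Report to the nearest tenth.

PR of 13.2 on Form X: 33.7 + (13.2 − 10)/(15 − 10) × (44.3 − 33.7) = 40.48
On Form Y, PR 40.48 falls between score 22 (PR 36.1) and 27 (PR 46.9).
Interpolate: 22 + (40.48 − 36.1)/(46.9 − 36.1) × (27 − 22) = 24.0

24.0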